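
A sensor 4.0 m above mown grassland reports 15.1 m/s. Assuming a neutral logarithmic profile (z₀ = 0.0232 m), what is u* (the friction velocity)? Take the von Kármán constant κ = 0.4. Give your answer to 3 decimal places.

u* ≈ 1.173 m/s

Log law: V(z) = (u*/κ) · ln(z/z₀) ⇒ u* = κ · V / ln(z/z₀)
u* = 0.4 × 15.1 / ln(4.0/0.0232) = 0.4 × 15.1 / 5.1499
   = 6.0400 / 5.1499 = 1.1728 m/s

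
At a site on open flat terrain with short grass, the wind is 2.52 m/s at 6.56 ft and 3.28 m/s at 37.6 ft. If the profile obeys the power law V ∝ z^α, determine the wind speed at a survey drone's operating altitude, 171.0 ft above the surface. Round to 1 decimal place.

First find α: α = ln(V₂/V₁)/ln(z₂/z₁) = ln(3.28/2.52)/ln(37.6/6.56) = 0.26358/1.74601 = 0.1510
Extrapolate from 37.6 ft to 171.0 ft: V₃ = 3.28 × (171.0/37.6)^0.1510 = 3.28 × 1.2569 = 4.1227 m/s

4.1 m/s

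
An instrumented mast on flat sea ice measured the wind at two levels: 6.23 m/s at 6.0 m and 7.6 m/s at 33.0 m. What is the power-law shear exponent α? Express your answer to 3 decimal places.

Power law: V₂/V₁ = (z₂/z₁)^α ⇒ α = ln(V₂/V₁) / ln(z₂/z₁)
α = ln(7.6/6.23) / ln(33.0/6.0) = ln(1.2199) / ln(5.5000)
  = 0.19877 / 1.70475 = 0.11660

α ≈ 0.117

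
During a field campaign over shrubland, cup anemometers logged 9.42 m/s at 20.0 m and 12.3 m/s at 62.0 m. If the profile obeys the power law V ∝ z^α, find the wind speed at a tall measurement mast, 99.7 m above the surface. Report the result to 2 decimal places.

First find α: α = ln(V₂/V₁)/ln(z₂/z₁) = ln(12.3/9.42)/ln(62.0/20.0) = 0.26676/1.13140 = 0.2358
Extrapolate from 62.0 m to 99.7 m: V₃ = 12.3 × (99.7/62.0)^0.2358 = 12.3 × 1.1185 = 13.7578 m/s

13.76 m/s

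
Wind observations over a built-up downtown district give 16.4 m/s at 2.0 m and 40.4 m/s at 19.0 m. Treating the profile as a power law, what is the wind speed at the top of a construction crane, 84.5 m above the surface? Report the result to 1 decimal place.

73.4 m/s

First find α: α = ln(V₂/V₁)/ln(z₂/z₁) = ln(40.4/16.4)/ln(19.0/2.0) = 0.90155/2.25129 = 0.4005
Extrapolate from 19.0 m to 84.5 m: V₃ = 40.4 × (84.5/19.0)^0.4005 = 40.4 × 1.8178 = 73.4378 m/s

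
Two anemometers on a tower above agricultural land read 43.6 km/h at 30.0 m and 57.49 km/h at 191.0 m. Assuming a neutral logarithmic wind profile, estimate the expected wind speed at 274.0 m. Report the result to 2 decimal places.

Log law: V ∝ ln(z/z₀). From the pair, with r = V₁/V₂ = 0.75839,
ln z₀ = (ln z₁ − r·ln z₂)/(1 − r) = (3.4012 − 0.75839×5.2523)/0.24161 = -2.4092 → z₀ = 0.08988 m
V₃ = V₁ · ln(z₃/z₀)/ln(z₁/z₀) = 43.6 × 8.0224/5.8104 = 60.1978 km/h

60.20 km/h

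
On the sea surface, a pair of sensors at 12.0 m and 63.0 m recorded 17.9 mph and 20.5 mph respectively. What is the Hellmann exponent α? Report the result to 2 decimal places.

Power law: V₂/V₁ = (z₂/z₁)^α ⇒ α = ln(V₂/V₁) / ln(z₂/z₁)
α = ln(20.5/17.9) / ln(63.0/12.0) = ln(1.1453) / ln(5.2500)
  = 0.13562 / 1.65823 = 0.08179

α ≈ 0.08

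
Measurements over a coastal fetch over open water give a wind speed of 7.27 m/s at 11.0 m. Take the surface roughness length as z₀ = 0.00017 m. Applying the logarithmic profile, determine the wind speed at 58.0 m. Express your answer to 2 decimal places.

8.36 m/s

Log law: V(z) ∝ ln(z/z₀), so V₂/V₁ = ln(z₂/z₀) / ln(z₁/z₀).
ln(58.0/0.00017) = 12.7402, ln(11.0/0.00017) = 11.0776
V₂ = 7.27 × 12.7402/11.0776 = 7.27 × 1.1501 = 8.3611 m/s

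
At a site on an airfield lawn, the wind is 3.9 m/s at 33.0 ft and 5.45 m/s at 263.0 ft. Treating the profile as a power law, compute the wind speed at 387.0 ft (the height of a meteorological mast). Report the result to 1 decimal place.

5.8 m/s

First find α: α = ln(V₂/V₁)/ln(z₂/z₁) = ln(5.45/3.9)/ln(263.0/33.0) = 0.33464/2.07565 = 0.1612
Extrapolate from 263.0 ft to 387.0 ft: V₃ = 5.45 × (387.0/263.0)^0.1612 = 5.45 × 1.0643 = 5.8002 m/s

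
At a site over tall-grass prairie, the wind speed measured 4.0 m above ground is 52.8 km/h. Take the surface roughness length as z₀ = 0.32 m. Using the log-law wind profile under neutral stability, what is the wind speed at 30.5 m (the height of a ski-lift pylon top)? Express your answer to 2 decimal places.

95.27 km/h

Log law: V(z) ∝ ln(z/z₀), so V₂/V₁ = ln(z₂/z₀) / ln(z₁/z₀).
ln(30.5/0.32) = 4.5572, ln(4.0/0.32) = 2.5257
V₂ = 52.8 × 4.5572/2.5257 = 52.8 × 1.8043 = 95.2668 km/h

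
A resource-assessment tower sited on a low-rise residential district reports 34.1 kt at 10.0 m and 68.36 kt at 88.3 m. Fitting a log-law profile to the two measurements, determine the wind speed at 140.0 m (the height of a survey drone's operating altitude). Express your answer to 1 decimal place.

Log law: V ∝ ln(z/z₀). From the pair, with r = V₁/V₂ = 0.49883,
ln z₀ = (ln z₁ − r·ln z₂)/(1 − r) = (2.3026 − 0.49883×4.4807)/0.50117 = 0.1346 → z₀ = 1.144 m
V₃ = V₁ · ln(z₃/z₀)/ln(z₁/z₀) = 34.1 × 4.8070/2.1680 = 75.6095 kt

75.6 kt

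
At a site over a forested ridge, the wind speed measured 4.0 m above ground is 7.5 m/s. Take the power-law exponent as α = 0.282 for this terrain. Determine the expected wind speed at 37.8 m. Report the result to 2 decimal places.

14.13 m/s

Power-law profile: V₂ = V₁ · (z₂/z₁)^α
V₂ = 7.5 × (37.8/4.0)^0.282 = 7.5 × (9.4500)^0.282
    = 7.5 × 1.8840 = 14.1297 m/s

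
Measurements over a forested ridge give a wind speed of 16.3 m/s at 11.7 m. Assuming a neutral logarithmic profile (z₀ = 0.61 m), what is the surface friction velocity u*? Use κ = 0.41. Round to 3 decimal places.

u* ≈ 2.262 m/s

Log law: V(z) = (u*/κ) · ln(z/z₀) ⇒ u* = κ · V / ln(z/z₀)
u* = 0.41 × 16.3 / ln(11.7/0.61) = 0.41 × 16.3 / 2.9539
   = 6.6830 / 2.9539 = 2.2624 m/s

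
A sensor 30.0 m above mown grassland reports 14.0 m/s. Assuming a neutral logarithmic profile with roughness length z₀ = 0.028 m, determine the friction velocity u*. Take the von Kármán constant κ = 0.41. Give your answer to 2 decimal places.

Log law: V(z) = (u*/κ) · ln(z/z₀) ⇒ u* = κ · V / ln(z/z₀)
u* = 0.41 × 14.0 / ln(30.0/0.028) = 0.41 × 14.0 / 6.9767
   = 5.7400 / 6.9767 = 0.8227 m/s

u* ≈ 0.82 m/s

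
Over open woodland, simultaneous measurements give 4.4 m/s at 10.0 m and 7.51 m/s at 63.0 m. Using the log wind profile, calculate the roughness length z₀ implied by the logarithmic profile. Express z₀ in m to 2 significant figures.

z₀ ≈ 0.74 m

Log law: V(z) ∝ ln(z/z₀). With r = V₁/V₂ = 4.4/7.51 = 0.58589,
r · ln(z₂/z₀) = ln(z₁/z₀) ⇒ ln z₀ = (ln z₁ − r·ln z₂)/(1 − r)
ln z₀ = (2.30259 − 0.58589×4.14313) / 0.41411 = -0.3014
z₀ = exp(-0.3014) = 0.7398 m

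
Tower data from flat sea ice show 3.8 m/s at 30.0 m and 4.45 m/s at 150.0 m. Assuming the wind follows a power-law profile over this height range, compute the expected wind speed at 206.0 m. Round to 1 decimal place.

4.6 m/s

First find α: α = ln(V₂/V₁)/ln(z₂/z₁) = ln(4.45/3.8)/ln(150.0/30.0) = 0.15790/1.60944 = 0.0981
Extrapolate from 150.0 m to 206.0 m: V₃ = 4.45 × (206.0/150.0)^0.0981 = 4.45 × 1.0316 = 4.5907 m/s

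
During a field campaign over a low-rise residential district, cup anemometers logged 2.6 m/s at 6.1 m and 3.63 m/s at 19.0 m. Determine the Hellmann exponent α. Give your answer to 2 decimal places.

Power law: V₂/V₁ = (z₂/z₁)^α ⇒ α = ln(V₂/V₁) / ln(z₂/z₁)
α = ln(3.63/2.6) / ln(19.0/6.1) = ln(1.3962) / ln(3.1148)
  = 0.33372 / 1.13615 = 0.29373

α ≈ 0.29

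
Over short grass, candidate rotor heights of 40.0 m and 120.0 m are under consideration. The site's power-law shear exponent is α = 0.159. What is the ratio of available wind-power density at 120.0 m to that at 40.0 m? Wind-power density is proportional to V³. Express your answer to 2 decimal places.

Speed ratio: V_B/V_A = (z_B/z_A)^α = (120.0/40.0)^0.159 = (3.0000)^0.159 = 1.19086
Power-density ratio: P_B/P_A = (V_B/V_A)³ = (1.19086)³ = 1.68883

1.69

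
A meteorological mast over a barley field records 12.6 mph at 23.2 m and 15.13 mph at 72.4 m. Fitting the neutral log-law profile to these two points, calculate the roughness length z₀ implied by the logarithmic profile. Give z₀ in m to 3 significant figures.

z₀ ≈ 0.0802 m

Log law: V(z) ∝ ln(z/z₀). With r = V₁/V₂ = 12.6/15.13 = 0.83278,
r · ln(z₂/z₀) = ln(z₁/z₀) ⇒ ln z₀ = (ln z₁ − r·ln z₂)/(1 − r)
ln z₀ = (3.14415 − 0.83278×4.28221) / 0.16722 = -2.5236
z₀ = exp(-2.5236) = 0.08017 m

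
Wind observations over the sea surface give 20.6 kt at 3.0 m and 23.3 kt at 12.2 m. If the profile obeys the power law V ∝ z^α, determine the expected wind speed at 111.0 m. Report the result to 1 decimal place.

28.3 kt

First find α: α = ln(V₂/V₁)/ln(z₂/z₁) = ln(23.3/20.6)/ln(12.2/3.0) = 0.12316/1.40282 = 0.0878
Extrapolate from 12.2 m to 111.0 m: V₃ = 23.3 × (111.0/12.2)^0.0878 = 23.3 × 1.2139 = 28.2845 kt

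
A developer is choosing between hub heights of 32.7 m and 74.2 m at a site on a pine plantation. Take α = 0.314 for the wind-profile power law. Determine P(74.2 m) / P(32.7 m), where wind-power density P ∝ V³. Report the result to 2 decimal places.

Speed ratio: V_B/V_A = (z_B/z_A)^α = (74.2/32.7)^0.314 = (2.2691)^0.314 = 1.29342
Power-density ratio: P_B/P_A = (V_B/V_A)³ = (1.29342)³ = 2.16380

2.16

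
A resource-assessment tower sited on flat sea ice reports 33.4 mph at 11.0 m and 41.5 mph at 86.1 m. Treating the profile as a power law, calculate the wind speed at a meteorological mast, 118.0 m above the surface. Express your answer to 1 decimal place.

42.9 mph

First find α: α = ln(V₂/V₁)/ln(z₂/z₁) = ln(41.5/33.4)/ln(86.1/11.0) = 0.21714/2.05761 = 0.1055
Extrapolate from 86.1 m to 118.0 m: V₃ = 41.5 × (118.0/86.1)^0.1055 = 41.5 × 1.0338 = 42.9035 mph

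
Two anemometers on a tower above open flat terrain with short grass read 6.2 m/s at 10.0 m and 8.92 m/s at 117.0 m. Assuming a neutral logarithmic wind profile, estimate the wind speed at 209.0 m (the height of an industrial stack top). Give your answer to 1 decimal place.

Log law: V ∝ ln(z/z₀). From the pair, with r = V₁/V₂ = 0.69507,
ln z₀ = (ln z₁ − r·ln z₂)/(1 − r) = (2.3026 − 0.69507×4.7622)/0.30493 = -3.3038 → z₀ = 0.03674 m
V₃ = V₁ · ln(z₃/z₀)/ln(z₁/z₀) = 6.2 × 8.6462/5.6064 = 9.5616 m/s

9.6 m/s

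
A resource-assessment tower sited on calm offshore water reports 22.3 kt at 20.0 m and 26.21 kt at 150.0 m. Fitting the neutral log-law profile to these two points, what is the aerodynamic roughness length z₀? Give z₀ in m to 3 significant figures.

z₀ ≈ 0.000204 m

Log law: V(z) ∝ ln(z/z₀). With r = V₁/V₂ = 22.3/26.21 = 0.85082,
r · ln(z₂/z₀) = ln(z₁/z₀) ⇒ ln z₀ = (ln z₁ − r·ln z₂)/(1 − r)
ln z₀ = (2.99573 − 0.85082×5.01064) / 0.14918 = -8.4959
z₀ = exp(-8.4959) = 0.0002043 m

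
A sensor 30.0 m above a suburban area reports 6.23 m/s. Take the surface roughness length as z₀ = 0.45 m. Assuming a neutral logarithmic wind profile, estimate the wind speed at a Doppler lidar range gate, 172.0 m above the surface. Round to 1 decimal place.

8.8 m/s

Log law: V(z) ∝ ln(z/z₀), so V₂/V₁ = ln(z₂/z₀) / ln(z₁/z₀).
ln(172.0/0.45) = 5.9460, ln(30.0/0.45) = 4.1997
V₂ = 6.23 × 5.9460/4.1997 = 6.23 × 1.4158 = 8.8205 m/s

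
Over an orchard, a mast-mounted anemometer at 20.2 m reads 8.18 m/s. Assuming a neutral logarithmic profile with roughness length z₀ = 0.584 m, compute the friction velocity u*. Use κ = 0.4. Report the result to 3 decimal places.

u* ≈ 0.923 m/s

Log law: V(z) = (u*/κ) · ln(z/z₀) ⇒ u* = κ · V / ln(z/z₀)
u* = 0.4 × 8.18 / ln(20.2/0.584) = 0.4 × 8.18 / 3.5435
   = 3.2720 / 3.5435 = 0.9234 m/s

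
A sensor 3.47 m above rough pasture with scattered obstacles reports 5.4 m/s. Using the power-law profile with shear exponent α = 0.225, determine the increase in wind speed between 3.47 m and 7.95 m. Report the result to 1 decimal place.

1.1 m/s

Power law: V₂ = V₁ · (z₂/z₁)^α = 5.4 × (2.2911)^0.225 = 6.5073 m/s
ΔV = 6.5073 − 5.4 = 1.1073 m/s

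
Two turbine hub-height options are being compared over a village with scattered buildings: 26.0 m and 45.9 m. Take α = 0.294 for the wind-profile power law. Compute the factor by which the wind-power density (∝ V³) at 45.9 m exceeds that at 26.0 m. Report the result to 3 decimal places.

1.651

Speed ratio: V_B/V_A = (z_B/z_A)^α = (45.9/26.0)^0.294 = (1.7654)^0.294 = 1.18187
Power-density ratio: P_B/P_A = (V_B/V_A)³ = (1.18187)³ = 1.65087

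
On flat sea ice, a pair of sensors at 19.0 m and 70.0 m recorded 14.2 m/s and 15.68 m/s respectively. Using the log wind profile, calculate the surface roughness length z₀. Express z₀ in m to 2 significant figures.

Log law: V(z) ∝ ln(z/z₀). With r = V₁/V₂ = 14.2/15.68 = 0.90561,
r · ln(z₂/z₀) = ln(z₁/z₀) ⇒ ln z₀ = (ln z₁ − r·ln z₂)/(1 − r)
ln z₀ = (2.94444 − 0.90561×4.24850) / 0.09439 = -9.5675
z₀ = exp(-9.5675) = 0.00006997 m

z₀ ≈ 0.000070 m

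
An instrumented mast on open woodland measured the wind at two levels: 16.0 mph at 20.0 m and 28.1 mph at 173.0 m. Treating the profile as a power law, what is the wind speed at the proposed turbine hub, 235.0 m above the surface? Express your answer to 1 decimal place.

30.4 mph

First find α: α = ln(V₂/V₁)/ln(z₂/z₁) = ln(28.1/16.0)/ln(173.0/20.0) = 0.56318/2.15756 = 0.2610
Extrapolate from 173.0 m to 235.0 m: V₃ = 28.1 × (235.0/173.0)^0.2610 = 28.1 × 1.0832 = 30.4389 mph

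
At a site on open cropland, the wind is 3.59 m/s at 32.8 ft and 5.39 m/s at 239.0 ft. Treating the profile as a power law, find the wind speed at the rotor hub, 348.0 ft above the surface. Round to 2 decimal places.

First find α: α = ln(V₂/V₁)/ln(z₂/z₁) = ln(5.39/3.59)/ln(239.0/32.8) = 0.40639/1.98604 = 0.2046
Extrapolate from 239.0 ft to 348.0 ft: V₃ = 5.39 × (348.0/239.0)^0.2046 = 5.39 × 1.0799 = 5.8208 m/s

5.82 m/s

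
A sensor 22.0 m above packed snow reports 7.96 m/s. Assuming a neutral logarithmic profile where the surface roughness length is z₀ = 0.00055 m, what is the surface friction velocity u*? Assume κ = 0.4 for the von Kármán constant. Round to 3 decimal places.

Log law: V(z) = (u*/κ) · ln(z/z₀) ⇒ u* = κ · V / ln(z/z₀)
u* = 0.4 × 7.96 / ln(22.0/0.00055) = 0.4 × 7.96 / 10.5966
   = 3.1840 / 10.5966 = 0.3005 m/s

u* ≈ 0.300 m/s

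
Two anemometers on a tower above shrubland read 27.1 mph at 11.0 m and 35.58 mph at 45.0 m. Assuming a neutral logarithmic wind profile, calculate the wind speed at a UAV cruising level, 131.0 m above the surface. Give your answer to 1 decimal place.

42.0 mph

Log law: V ∝ ln(z/z₀). From the pair, with r = V₁/V₂ = 0.76166,
ln z₀ = (ln z₁ − r·ln z₂)/(1 − r) = (2.3979 − 0.76166×3.8067)/0.23834 = -2.1042 → z₀ = 0.1219 m
V₃ = V₁ · ln(z₃/z₀)/ln(z₁/z₀) = 27.1 × 6.9794/4.5021 = 42.0120 mph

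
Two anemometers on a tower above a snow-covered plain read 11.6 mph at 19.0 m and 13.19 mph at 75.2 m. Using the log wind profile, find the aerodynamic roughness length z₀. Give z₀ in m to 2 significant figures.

z₀ ≈ 0.00083 m

Log law: V(z) ∝ ln(z/z₀). With r = V₁/V₂ = 11.6/13.19 = 0.87945,
r · ln(z₂/z₀) = ln(z₁/z₀) ⇒ ln z₀ = (ln z₁ − r·ln z₂)/(1 − r)
ln z₀ = (2.94444 − 0.87945×4.32015) / 0.12055 = -7.0922
z₀ = exp(-7.0922) = 0.0008316 m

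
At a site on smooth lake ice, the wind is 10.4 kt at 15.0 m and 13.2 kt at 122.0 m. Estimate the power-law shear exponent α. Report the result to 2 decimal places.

Power law: V₂/V₁ = (z₂/z₁)^α ⇒ α = ln(V₂/V₁) / ln(z₂/z₁)
α = ln(13.2/10.4) / ln(122.0/15.0) = ln(1.2692) / ln(8.1333)
  = 0.23841 / 2.09597 = 0.11375

α ≈ 0.11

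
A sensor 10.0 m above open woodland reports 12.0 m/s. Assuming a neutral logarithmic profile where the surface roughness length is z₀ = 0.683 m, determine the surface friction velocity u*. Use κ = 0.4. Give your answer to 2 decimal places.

Log law: V(z) = (u*/κ) · ln(z/z₀) ⇒ u* = κ · V / ln(z/z₀)
u* = 0.4 × 12.0 / ln(10.0/0.683) = 0.4 × 12.0 / 2.6838
   = 4.8000 / 2.6838 = 1.7885 m/s

u* ≈ 1.79 m/s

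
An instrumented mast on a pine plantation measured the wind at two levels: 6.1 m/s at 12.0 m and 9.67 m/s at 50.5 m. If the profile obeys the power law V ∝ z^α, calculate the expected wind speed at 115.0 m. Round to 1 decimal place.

12.6 m/s

First find α: α = ln(V₂/V₁)/ln(z₂/z₁) = ln(9.67/6.1)/ln(50.5/12.0) = 0.46074/1.43707 = 0.3206
Extrapolate from 50.5 m to 115.0 m: V₃ = 9.67 × (115.0/50.5)^0.3206 = 9.67 × 1.3019 = 12.5897 m/s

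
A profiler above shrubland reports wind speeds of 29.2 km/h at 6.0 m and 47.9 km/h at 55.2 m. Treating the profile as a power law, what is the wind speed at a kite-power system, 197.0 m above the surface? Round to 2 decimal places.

63.62 km/h

First find α: α = ln(V₂/V₁)/ln(z₂/z₁) = ln(47.9/29.2)/ln(55.2/6.0) = 0.49495/2.21920 = 0.2230
Extrapolate from 55.2 m to 197.0 m: V₃ = 47.9 × (197.0/55.2)^0.2230 = 47.9 × 1.3281 = 63.6158 km/h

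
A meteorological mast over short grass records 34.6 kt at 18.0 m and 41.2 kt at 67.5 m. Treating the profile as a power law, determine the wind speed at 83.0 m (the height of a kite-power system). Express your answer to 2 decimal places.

First find α: α = ln(V₂/V₁)/ln(z₂/z₁) = ln(41.2/34.6)/ln(67.5/18.0) = 0.17458/1.32176 = 0.1321
Extrapolate from 67.5 m to 83.0 m: V₃ = 41.2 × (83.0/67.5)^0.1321 = 41.2 × 1.0277 = 42.3404 kt

42.34 kt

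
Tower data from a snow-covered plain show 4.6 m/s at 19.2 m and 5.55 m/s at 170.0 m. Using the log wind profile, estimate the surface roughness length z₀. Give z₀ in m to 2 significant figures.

z₀ ≈ 0.00050 m

Log law: V(z) ∝ ln(z/z₀). With r = V₁/V₂ = 4.6/5.55 = 0.82883,
r · ln(z₂/z₀) = ln(z₁/z₀) ⇒ ln z₀ = (ln z₁ − r·ln z₂)/(1 − r)
ln z₀ = (2.95491 − 0.82883×5.13580) / 0.17117 = -7.6052
z₀ = exp(-7.6052) = 0.0004979 m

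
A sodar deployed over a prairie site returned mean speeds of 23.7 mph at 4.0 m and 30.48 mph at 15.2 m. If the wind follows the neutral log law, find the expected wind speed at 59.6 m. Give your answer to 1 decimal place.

Log law: V ∝ ln(z/z₀). From the pair, with r = V₁/V₂ = 0.77756,
ln z₀ = (ln z₁ − r·ln z₂)/(1 − r) = (1.3863 − 0.77756×2.7213)/0.22244 = -3.2803 → z₀ = 0.03762 m
V₃ = V₁ · ln(z₃/z₀)/ln(z₁/z₀) = 23.7 × 7.3680/4.6666 = 37.4193 mph

37.4 mph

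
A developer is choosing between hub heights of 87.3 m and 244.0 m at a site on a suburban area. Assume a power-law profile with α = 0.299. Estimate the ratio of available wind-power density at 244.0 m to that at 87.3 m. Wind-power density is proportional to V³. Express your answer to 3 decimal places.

Speed ratio: V_B/V_A = (z_B/z_A)^α = (244.0/87.3)^0.299 = (2.7950)^0.299 = 1.35977
Power-density ratio: P_B/P_A = (V_B/V_A)³ = (1.35977)³ = 2.51419

2.514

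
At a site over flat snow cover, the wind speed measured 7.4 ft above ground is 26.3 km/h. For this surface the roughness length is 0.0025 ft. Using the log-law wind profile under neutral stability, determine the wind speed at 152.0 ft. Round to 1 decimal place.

Log law: V(z) ∝ ln(z/z₀), so V₂/V₁ = ln(z₂/z₀) / ln(z₁/z₀).
ln(152.0/0.0025) = 11.0153, ln(7.4/0.0025) = 7.9929
V₂ = 26.3 × 11.0153/7.9929 = 26.3 × 1.3781 = 36.2449 km/h

36.2 km/h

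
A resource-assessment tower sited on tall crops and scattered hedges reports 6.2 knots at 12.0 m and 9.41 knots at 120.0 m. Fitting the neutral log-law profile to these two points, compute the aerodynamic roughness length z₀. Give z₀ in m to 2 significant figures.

z₀ ≈ 0.14 m

Log law: V(z) ∝ ln(z/z₀). With r = V₁/V₂ = 6.2/9.41 = 0.65887,
r · ln(z₂/z₀) = ln(z₁/z₀) ⇒ ln z₀ = (ln z₁ − r·ln z₂)/(1 − r)
ln z₀ = (2.48491 − 0.65887×4.78749) / 0.34113 = -1.9625
z₀ = exp(-1.9625) = 0.1405 m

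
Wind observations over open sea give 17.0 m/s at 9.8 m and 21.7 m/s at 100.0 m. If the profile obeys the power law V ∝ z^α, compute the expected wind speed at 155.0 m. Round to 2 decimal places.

First find α: α = ln(V₂/V₁)/ln(z₂/z₁) = ln(21.7/17.0)/ln(100.0/9.8) = 0.24410/2.32279 = 0.1051
Extrapolate from 100.0 m to 155.0 m: V₃ = 21.7 × (155.0/100.0)^0.1051 = 21.7 × 1.0471 = 22.7228 m/s

22.72 m/s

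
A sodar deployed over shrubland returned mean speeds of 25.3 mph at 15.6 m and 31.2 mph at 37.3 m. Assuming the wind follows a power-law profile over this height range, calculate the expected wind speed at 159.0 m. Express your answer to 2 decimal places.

44.21 mph

First find α: α = ln(V₂/V₁)/ln(z₂/z₁) = ln(31.2/25.3)/ln(37.3/15.6) = 0.20961/0.87172 = 0.2405
Extrapolate from 37.3 m to 159.0 m: V₃ = 31.2 × (159.0/37.3)^0.2405 = 31.2 × 1.4171 = 44.2149 mph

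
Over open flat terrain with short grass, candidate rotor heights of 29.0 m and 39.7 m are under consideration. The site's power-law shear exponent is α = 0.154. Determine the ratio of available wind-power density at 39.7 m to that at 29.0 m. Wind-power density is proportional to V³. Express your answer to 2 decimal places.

Speed ratio: V_B/V_A = (z_B/z_A)^α = (39.7/29.0)^0.154 = (1.3690)^0.154 = 1.04955
Power-density ratio: P_B/P_A = (V_B/V_A)³ = (1.04955)³ = 1.15615

1.16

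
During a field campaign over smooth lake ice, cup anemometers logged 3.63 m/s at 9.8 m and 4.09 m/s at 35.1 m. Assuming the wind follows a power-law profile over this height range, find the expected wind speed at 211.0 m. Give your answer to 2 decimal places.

First find α: α = ln(V₂/V₁)/ln(z₂/z₁) = ln(4.09/3.63)/ln(35.1/9.8) = 0.11931/1.27582 = 0.0935
Extrapolate from 35.1 m to 211.0 m: V₃ = 4.09 × (211.0/35.1)^0.0935 = 4.09 × 1.1826 = 4.8370 m/s

4.84 m/s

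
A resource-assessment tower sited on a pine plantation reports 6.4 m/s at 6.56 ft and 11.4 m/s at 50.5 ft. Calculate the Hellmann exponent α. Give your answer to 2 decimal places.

α ≈ 0.28

Power law: V₂/V₁ = (z₂/z₁)^α ⇒ α = ln(V₂/V₁) / ln(z₂/z₁)
α = ln(11.4/6.4) / ln(50.5/6.56) = ln(1.7812) / ln(7.6982)
  = 0.57732 / 2.04098 = 0.28286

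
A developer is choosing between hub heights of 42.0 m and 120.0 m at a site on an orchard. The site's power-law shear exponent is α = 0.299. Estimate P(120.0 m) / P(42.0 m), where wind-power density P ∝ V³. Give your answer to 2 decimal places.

Speed ratio: V_B/V_A = (z_B/z_A)^α = (120.0/42.0)^0.299 = (2.8571)^0.299 = 1.36875
Power-density ratio: P_B/P_A = (V_B/V_A)³ = (1.36875)³ = 2.56431

2.56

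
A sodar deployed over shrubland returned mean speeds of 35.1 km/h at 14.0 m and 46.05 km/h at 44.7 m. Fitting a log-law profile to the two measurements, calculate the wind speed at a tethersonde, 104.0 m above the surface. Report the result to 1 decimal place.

54.0 km/h

Log law: V ∝ ln(z/z₀). From the pair, with r = V₁/V₂ = 0.76221,
ln z₀ = (ln z₁ − r·ln z₂)/(1 − r) = (2.6391 − 0.76221×3.8000)/0.23779 = -1.0822 → z₀ = 0.3388 m
V₃ = V₁ · ln(z₃/z₀)/ln(z₁/z₀) = 35.1 × 5.7266/3.7213 = 54.0147 km/h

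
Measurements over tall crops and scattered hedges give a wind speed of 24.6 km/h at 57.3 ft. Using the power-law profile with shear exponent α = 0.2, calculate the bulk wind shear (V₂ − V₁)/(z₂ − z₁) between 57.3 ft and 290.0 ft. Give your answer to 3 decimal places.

0.040 km/h/ft

Power law: V₂ = V₁ · (z₂/z₁)^α = 24.6 × (5.0611)^0.2 = 34.0239 km/h
ΔV/Δz = (34.0239 − 24.6)/(290.0 − 57.3) = 9.4239/232.7000 = 0.04050 km/h/ft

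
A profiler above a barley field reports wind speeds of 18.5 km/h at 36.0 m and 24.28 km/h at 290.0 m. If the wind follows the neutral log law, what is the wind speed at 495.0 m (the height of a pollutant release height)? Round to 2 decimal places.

Log law: V ∝ ln(z/z₀). From the pair, with r = V₁/V₂ = 0.76194,
ln z₀ = (ln z₁ − r·ln z₂)/(1 − r) = (3.5835 − 0.76194×5.6699)/0.23806 = -3.0943 → z₀ = 0.04531 m
V₃ = V₁ · ln(z₃/z₀)/ln(z₁/z₀) = 18.5 × 9.2988/6.6778 = 25.7613 km/h

25.76 km/h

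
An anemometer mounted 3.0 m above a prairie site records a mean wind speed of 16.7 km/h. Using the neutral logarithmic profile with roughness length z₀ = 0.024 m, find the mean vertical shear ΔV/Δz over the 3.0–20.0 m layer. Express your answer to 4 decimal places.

Log law: V₂ = V₁ · ln(z₂/z₀)/ln(z₁/z₀) = 16.7 × 6.7254/4.8283 = 23.2617 km/h
ΔV/Δz = (23.2617 − 16.7)/(20.0 − 3.0) = 6.5617/17.0000 = 0.38598 km/h/m

0.3860 km/h/m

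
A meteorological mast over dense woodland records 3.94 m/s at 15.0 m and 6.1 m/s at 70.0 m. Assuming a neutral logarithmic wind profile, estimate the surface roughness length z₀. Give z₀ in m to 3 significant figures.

z₀ ≈ 0.903 m

Log law: V(z) ∝ ln(z/z₀). With r = V₁/V₂ = 3.94/6.1 = 0.64590,
r · ln(z₂/z₀) = ln(z₁/z₀) ⇒ ln z₀ = (ln z₁ − r·ln z₂)/(1 − r)
ln z₀ = (2.70805 − 0.64590×4.24850) / 0.35410 = -0.1018
z₀ = exp(-0.1018) = 0.9032 m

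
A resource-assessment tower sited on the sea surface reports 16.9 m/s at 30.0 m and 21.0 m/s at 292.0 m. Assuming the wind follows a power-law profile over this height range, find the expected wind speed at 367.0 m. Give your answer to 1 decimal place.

First find α: α = ln(V₂/V₁)/ln(z₂/z₁) = ln(21.0/16.9)/ln(292.0/30.0) = 0.21721/2.27556 = 0.0955
Extrapolate from 292.0 m to 367.0 m: V₃ = 21.0 × (367.0/292.0)^0.0955 = 21.0 × 1.0221 = 21.4633 m/s

21.5 m/s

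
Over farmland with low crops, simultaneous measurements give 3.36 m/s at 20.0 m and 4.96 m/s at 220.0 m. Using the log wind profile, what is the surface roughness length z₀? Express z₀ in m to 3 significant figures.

Log law: V(z) ∝ ln(z/z₀). With r = V₁/V₂ = 3.36/4.96 = 0.67742,
r · ln(z₂/z₀) = ln(z₁/z₀) ⇒ ln z₀ = (ln z₁ − r·ln z₂)/(1 − r)
ln z₀ = (2.99573 − 0.67742×5.39363) / 0.32258 = -2.0398
z₀ = exp(-2.0398) = 0.1300 m

z₀ ≈ 0.130 m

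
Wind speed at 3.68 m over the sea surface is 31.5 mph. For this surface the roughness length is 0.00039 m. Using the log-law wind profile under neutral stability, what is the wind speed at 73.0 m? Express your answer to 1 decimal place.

Log law: V(z) ∝ ln(z/z₀), so V₂/V₁ = ln(z₂/z₀) / ln(z₁/z₀).
ln(73.0/0.00039) = 12.1398, ln(3.68/0.00039) = 9.1523
V₂ = 31.5 × 12.1398/9.1523 = 31.5 × 1.3264 = 41.7824 mph

41.8 mph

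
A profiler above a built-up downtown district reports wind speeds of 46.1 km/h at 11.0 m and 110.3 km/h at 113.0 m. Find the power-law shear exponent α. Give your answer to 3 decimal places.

Power law: V₂/V₁ = (z₂/z₁)^α ⇒ α = ln(V₂/V₁) / ln(z₂/z₁)
α = ln(110.3/46.1) / ln(113.0/11.0) = ln(2.3926) / ln(10.2727)
  = 0.87239 / 2.32949 = 0.37450

α ≈ 0.374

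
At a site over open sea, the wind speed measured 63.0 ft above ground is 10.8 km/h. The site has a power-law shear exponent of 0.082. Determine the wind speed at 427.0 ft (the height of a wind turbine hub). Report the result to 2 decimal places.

Power-law profile: V₂ = V₁ · (z₂/z₁)^α
V₂ = 10.8 × (427.0/63.0)^0.082 = 10.8 × (6.7778)^0.082
    = 10.8 × 1.1699 = 12.6349 km/h

12.63 km/h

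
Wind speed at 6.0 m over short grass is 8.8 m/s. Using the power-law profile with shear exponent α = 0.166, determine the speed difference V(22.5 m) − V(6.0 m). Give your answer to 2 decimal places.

Power law: V₂ = V₁ · (z₂/z₁)^α = 8.8 × (3.7500)^0.166 = 10.9590 m/s
ΔV = 10.9590 − 8.8 = 2.1590 m/s

2.16 m/s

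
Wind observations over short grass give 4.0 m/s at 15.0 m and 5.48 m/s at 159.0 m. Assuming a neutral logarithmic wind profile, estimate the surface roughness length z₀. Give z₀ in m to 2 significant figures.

z₀ ≈ 0.025 m

Log law: V(z) ∝ ln(z/z₀). With r = V₁/V₂ = 4.0/5.48 = 0.72993,
r · ln(z₂/z₀) = ln(z₁/z₀) ⇒ ln z₀ = (ln z₁ − r·ln z₂)/(1 − r)
ln z₀ = (2.70805 − 0.72993×5.06890) / 0.27007 = -3.6726
z₀ = exp(-3.6726) = 0.02541 m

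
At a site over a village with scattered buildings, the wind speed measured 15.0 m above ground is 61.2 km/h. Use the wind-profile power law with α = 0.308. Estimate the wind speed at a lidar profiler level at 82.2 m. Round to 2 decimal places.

Power-law profile: V₂ = V₁ · (z₂/z₁)^α
V₂ = 61.2 × (82.2/15.0)^0.308 = 61.2 × (5.4800)^0.308
    = 61.2 × 1.6887 = 103.3465 km/h

103.35 km/h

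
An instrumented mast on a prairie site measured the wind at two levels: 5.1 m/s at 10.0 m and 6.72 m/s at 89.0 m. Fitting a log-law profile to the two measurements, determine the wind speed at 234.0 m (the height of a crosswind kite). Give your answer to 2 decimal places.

7.44 m/s

Log law: V ∝ ln(z/z₀). From the pair, with r = V₁/V₂ = 0.75893,
ln z₀ = (ln z₁ − r·ln z₂)/(1 − r) = (2.3026 − 0.75893×4.4886)/0.24107 = -4.5794 → z₀ = 0.01026 m
V₃ = V₁ · ln(z₃/z₀)/ln(z₁/z₀) = 5.1 × 10.0347/6.8820 = 7.4364 m/s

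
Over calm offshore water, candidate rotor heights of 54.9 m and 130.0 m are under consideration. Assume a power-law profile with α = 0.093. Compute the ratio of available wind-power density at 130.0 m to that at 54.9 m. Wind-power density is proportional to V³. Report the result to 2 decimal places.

1.27

Speed ratio: V_B/V_A = (z_B/z_A)^α = (130.0/54.9)^0.093 = (2.3679)^0.093 = 1.08347
Power-density ratio: P_B/P_A = (V_B/V_A)³ = (1.08347)³ = 1.27189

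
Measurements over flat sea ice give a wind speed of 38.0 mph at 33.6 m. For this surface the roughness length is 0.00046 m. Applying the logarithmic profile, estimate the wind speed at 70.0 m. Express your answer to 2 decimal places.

Log law: V(z) ∝ ln(z/z₀), so V₂/V₁ = ln(z₂/z₀) / ln(z₁/z₀).
ln(70.0/0.00046) = 11.9328, ln(33.6/0.00046) = 11.1988
V₂ = 38.0 × 11.9328/11.1988 = 38.0 × 1.0655 = 40.4905 mph

40.49 mph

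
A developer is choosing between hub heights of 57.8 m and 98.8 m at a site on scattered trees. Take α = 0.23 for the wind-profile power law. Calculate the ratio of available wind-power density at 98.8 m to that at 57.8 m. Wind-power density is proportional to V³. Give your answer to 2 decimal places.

Speed ratio: V_B/V_A = (z_B/z_A)^α = (98.8/57.8)^0.23 = (1.7093)^0.23 = 1.13123
Power-density ratio: P_B/P_A = (V_B/V_A)³ = (1.13123)³ = 1.44761

1.45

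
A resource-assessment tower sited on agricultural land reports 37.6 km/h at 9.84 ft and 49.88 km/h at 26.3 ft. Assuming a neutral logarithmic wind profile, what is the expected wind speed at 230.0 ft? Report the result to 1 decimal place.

77.0 km/h

Log law: V ∝ ln(z/z₀). From the pair, with r = V₁/V₂ = 0.75381,
ln z₀ = (ln z₁ − r·ln z₂)/(1 − r) = (2.2865 − 0.75381×3.2696)/0.24619 = -0.7237 → z₀ = 0.4849 ft
V₃ = V₁ · ln(z₃/z₀)/ln(z₁/z₀) = 37.6 × 6.1618/3.0102 = 76.9667 km/h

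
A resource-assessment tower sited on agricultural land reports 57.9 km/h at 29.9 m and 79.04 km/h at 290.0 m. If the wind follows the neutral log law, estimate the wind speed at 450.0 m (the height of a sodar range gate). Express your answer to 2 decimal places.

Log law: V ∝ ln(z/z₀). From the pair, with r = V₁/V₂ = 0.73254,
ln z₀ = (ln z₁ − r·ln z₂)/(1 − r) = (3.3979 − 0.73254×5.6699)/0.26746 = -2.8249 → z₀ = 0.05931 m
V₃ = V₁ · ln(z₃/z₀)/ln(z₁/z₀) = 57.9 × 8.9342/6.2228 = 83.1281 km/h

83.13 km/h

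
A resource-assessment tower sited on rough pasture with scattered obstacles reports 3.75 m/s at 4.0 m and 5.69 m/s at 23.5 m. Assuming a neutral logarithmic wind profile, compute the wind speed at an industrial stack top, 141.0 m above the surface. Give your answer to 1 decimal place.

7.7 m/s

Log law: V ∝ ln(z/z₀). From the pair, with r = V₁/V₂ = 0.65905,
ln z₀ = (ln z₁ − r·ln z₂)/(1 − r) = (1.3863 − 0.65905×3.1570)/0.34095 = -2.0365 → z₀ = 0.1305 m
V₃ = V₁ · ln(z₃/z₀)/ln(z₁/z₀) = 3.75 × 6.9852/3.4228 = 7.6531 m/s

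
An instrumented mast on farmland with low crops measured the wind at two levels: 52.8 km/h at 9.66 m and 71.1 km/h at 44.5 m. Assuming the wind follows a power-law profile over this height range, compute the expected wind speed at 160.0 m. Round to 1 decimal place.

91.2 km/h

First find α: α = ln(V₂/V₁)/ln(z₂/z₁) = ln(71.1/52.8)/ln(44.5/9.66) = 0.29758/1.52750 = 0.1948
Extrapolate from 44.5 m to 160.0 m: V₃ = 71.1 × (160.0/44.5)^0.1948 = 71.1 × 1.2831 = 91.2303 km/h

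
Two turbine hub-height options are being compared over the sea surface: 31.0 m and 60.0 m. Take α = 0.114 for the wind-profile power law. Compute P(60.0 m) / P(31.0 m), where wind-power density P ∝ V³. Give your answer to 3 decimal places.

Speed ratio: V_B/V_A = (z_B/z_A)^α = (60.0/31.0)^0.114 = (1.9355)^0.114 = 1.07819
Power-density ratio: P_B/P_A = (V_B/V_A)³ = (1.07819)³ = 1.25338

1.253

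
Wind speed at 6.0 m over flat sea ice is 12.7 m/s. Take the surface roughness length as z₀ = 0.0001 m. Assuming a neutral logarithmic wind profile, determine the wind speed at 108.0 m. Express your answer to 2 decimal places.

Log law: V(z) ∝ ln(z/z₀), so V₂/V₁ = ln(z₂/z₀) / ln(z₁/z₀).
ln(108.0/0.0001) = 13.8925, ln(6.0/0.0001) = 11.0021
V₂ = 12.7 × 13.8925/11.0021 = 12.7 × 1.2627 = 16.0364 m/s

16.04 m/s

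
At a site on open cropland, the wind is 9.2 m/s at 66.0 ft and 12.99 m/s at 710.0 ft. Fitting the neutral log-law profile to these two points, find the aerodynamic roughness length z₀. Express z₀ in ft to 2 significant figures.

z₀ ≈ 0.21 ft

Log law: V(z) ∝ ln(z/z₀). With r = V₁/V₂ = 9.2/12.99 = 0.70824,
r · ln(z₂/z₀) = ln(z₁/z₀) ⇒ ln z₀ = (ln z₁ − r·ln z₂)/(1 − r)
ln z₀ = (4.18965 − 0.70824×6.56526) / 0.29176 = -1.5770
z₀ = exp(-1.5770) = 0.2066 ft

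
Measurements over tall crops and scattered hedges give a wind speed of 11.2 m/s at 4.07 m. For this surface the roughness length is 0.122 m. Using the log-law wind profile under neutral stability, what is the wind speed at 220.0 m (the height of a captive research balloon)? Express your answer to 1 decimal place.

Log law: V(z) ∝ ln(z/z₀), so V₂/V₁ = ln(z₂/z₀) / ln(z₁/z₀).
ln(220.0/0.122) = 7.4974, ln(4.07/0.122) = 3.5074
V₂ = 11.2 × 7.4974/3.5074 = 11.2 × 2.1376 = 23.9411 m/s

23.9 m/s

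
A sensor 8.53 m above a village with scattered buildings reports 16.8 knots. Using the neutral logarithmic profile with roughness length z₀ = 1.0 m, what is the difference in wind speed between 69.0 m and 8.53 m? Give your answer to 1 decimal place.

Log law: V₂ = V₁ · ln(z₂/z₀)/ln(z₁/z₀) = 16.8 × 4.2341/2.1436 = 33.1841 knots
ΔV = 33.1841 − 16.8 = 16.3841 knots

16.4 knots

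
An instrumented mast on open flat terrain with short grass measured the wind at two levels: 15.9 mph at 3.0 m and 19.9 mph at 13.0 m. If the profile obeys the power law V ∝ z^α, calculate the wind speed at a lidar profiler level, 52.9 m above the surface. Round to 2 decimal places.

First find α: α = ln(V₂/V₁)/ln(z₂/z₁) = ln(19.9/15.9)/ln(13.0/3.0) = 0.22440/1.46634 = 0.1530
Extrapolate from 13.0 m to 52.9 m: V₃ = 19.9 × (52.9/13.0)^0.1530 = 19.9 × 1.2396 = 24.6678 mph

24.67 mph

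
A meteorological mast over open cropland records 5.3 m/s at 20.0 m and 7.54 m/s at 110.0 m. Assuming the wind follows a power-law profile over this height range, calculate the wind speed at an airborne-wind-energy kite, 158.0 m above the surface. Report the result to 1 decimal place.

First find α: α = ln(V₂/V₁)/ln(z₂/z₁) = ln(7.54/5.3)/ln(110.0/20.0) = 0.35252/1.70475 = 0.2068
Extrapolate from 110.0 m to 158.0 m: V₃ = 7.54 × (158.0/110.0)^0.2068 = 7.54 × 1.0778 = 8.1263 m/s

8.1 m/s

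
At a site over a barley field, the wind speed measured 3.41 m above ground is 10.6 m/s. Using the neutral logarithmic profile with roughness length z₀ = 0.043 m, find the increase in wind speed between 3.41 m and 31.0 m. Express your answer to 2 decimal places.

Log law: V₂ = V₁ · ln(z₂/z₀)/ln(z₁/z₀) = 10.6 × 6.5805/4.3733 = 15.9500 m/s
ΔV = 15.9500 − 10.6 = 5.3500 m/s

5.35 m/s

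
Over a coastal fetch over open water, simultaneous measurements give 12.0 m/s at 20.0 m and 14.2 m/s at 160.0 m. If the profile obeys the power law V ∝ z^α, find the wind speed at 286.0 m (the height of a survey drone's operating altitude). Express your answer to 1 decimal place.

First find α: α = ln(V₂/V₁)/ln(z₂/z₁) = ln(14.2/12.0)/ln(160.0/20.0) = 0.16834/2.07944 = 0.0810
Extrapolate from 160.0 m to 286.0 m: V₃ = 14.2 × (286.0/160.0)^0.0810 = 14.2 × 1.0481 = 14.8836 m/s

14.9 m/s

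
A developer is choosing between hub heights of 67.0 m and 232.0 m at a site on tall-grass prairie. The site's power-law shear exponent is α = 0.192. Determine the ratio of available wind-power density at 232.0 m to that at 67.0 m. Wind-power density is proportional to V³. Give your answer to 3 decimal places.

2.045

Speed ratio: V_B/V_A = (z_B/z_A)^α = (232.0/67.0)^0.192 = (3.4627)^0.192 = 1.26931
Power-density ratio: P_B/P_A = (V_B/V_A)³ = (1.26931)³ = 2.04504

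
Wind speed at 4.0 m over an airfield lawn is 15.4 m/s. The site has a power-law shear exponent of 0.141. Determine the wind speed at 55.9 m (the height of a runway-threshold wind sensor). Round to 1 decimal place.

Power-law profile: V₂ = V₁ · (z₂/z₁)^α
V₂ = 15.4 × (55.9/4.0)^0.141 = 15.4 × (13.9750)^0.141
    = 15.4 × 1.4504 = 22.3365 m/s

22.3 m/s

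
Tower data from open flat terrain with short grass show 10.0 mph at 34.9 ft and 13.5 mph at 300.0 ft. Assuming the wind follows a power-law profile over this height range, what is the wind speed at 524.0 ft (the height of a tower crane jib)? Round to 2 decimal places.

First find α: α = ln(V₂/V₁)/ln(z₂/z₁) = ln(13.5/10.0)/ln(300.0/34.9) = 0.30010/2.15130 = 0.1395
Extrapolate from 300.0 ft to 524.0 ft: V₃ = 13.5 × (524.0/300.0)^0.1395 = 13.5 × 1.0809 = 14.5922 mph

14.59 mph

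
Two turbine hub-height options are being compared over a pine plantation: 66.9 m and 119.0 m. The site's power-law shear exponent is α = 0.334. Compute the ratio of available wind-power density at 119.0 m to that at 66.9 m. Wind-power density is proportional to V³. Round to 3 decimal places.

Speed ratio: V_B/V_A = (z_B/z_A)^α = (119.0/66.9)^0.334 = (1.7788)^0.334 = 1.21211
Power-density ratio: P_B/P_A = (V_B/V_A)³ = (1.21211)³ = 1.78082

1.781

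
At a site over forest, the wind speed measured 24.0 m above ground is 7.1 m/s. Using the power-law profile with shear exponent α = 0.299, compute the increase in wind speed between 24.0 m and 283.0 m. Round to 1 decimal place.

7.7 m/s

Power law: V₂ = V₁ · (z₂/z₁)^α = 7.1 × (11.7917)^0.299 = 14.8477 m/s
ΔV = 14.8477 − 7.1 = 7.7477 m/s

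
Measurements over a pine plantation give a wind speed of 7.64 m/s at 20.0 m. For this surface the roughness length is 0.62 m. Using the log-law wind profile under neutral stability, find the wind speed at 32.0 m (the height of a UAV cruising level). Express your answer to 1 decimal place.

8.7 m/s

Log law: V(z) ∝ ln(z/z₀), so V₂/V₁ = ln(z₂/z₀) / ln(z₁/z₀).
ln(32.0/0.62) = 3.9438, ln(20.0/0.62) = 3.4738
V₂ = 7.64 × 3.9438/3.4738 = 7.64 × 1.1353 = 8.6737 m/s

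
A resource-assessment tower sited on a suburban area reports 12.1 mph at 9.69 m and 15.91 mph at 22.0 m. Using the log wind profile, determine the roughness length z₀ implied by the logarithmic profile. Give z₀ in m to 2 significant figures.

z₀ ≈ 0.72 m

Log law: V(z) ∝ ln(z/z₀). With r = V₁/V₂ = 12.1/15.91 = 0.76053,
r · ln(z₂/z₀) = ln(z₁/z₀) ⇒ ln z₀ = (ln z₁ − r·ln z₂)/(1 − r)
ln z₀ = (2.27109 − 0.76053×3.09104) / 0.23947 = -0.3329
z₀ = exp(-0.3329) = 0.7168 m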